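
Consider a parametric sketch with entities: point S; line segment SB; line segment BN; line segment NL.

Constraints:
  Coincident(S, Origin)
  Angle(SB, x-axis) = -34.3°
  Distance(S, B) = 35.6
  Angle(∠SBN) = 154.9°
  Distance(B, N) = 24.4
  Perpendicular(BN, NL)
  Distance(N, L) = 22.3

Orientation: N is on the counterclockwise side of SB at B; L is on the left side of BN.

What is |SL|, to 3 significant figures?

57.1

S is at the origin; SB runs at -34.3° with length 35.6, so B = 35.6·(cos -34.3°, sin -34.3°) = (29.4, -20.1). ∠SBN = 154.9°, so BN runs at -34.3° + (180° − 154.9°) = -9.20° from the x-axis; with |BN| = 24.4, N = B + 24.4·(cos -9.20°, sin -9.20°) = (53.5, -24.0). The perpendicularity gives NL at right angles to BN; with |NL| = 22.3 on the left of BN, L = N + 22.3·(0.160, 0.987) = (57.1, -1.95). Then |SL| = |L − S| = 57.1.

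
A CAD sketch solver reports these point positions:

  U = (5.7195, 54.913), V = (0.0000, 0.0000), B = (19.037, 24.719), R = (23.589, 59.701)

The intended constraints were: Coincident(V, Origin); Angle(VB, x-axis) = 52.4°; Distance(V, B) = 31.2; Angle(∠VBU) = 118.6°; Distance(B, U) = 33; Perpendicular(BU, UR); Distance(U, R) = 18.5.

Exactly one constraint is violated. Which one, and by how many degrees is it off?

Perpendicular(BU, UR) — off by 8.80°.

V = (0.00, 0.00) ✓; VB at 52.40° ✓; |VB| = 31.20 ✓; ∠VBU = 118.6° ✓; |BU| = 33.00 ✓; ∠(BU, UR) = 98.80° ✗; |UR| = 18.50 ✓.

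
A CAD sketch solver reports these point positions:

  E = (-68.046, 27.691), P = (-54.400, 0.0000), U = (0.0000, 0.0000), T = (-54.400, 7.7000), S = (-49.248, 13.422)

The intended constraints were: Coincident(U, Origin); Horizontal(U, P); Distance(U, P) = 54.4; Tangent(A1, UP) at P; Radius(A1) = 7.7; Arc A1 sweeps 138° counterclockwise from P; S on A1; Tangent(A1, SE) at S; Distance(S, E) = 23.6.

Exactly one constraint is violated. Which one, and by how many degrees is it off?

Tangent(A1, SE) at S — off by 4.80°.

U = (0.00, 0.00) ✓; U.y = 0.00, P.y = 0.00 ✓; |UP| = 54.40 ✓; ∠(TP, PU) = 90.00° ✓; |TP| = 7.700 ✓; bearing(T→S) − bearing(T→P) = 138.0° ✓; |TS| = 7.700 ✓; ∠(TS, SE) = 85.20° ✗; |SE| = 23.60 ✓.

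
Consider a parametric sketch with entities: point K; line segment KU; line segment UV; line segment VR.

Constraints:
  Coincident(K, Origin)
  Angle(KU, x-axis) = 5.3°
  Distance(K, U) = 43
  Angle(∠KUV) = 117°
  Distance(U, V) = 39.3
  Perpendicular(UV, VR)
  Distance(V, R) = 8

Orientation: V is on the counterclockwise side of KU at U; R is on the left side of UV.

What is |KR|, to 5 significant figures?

66.173

K is at the origin; KU runs at 5.3° with length 43.0, so U = 43.0·(cos 5.3°, sin 5.3°) = (42.816, 3.9719). ∠KUV = 117.0°, so UV runs at 5.3° + (180° − 117.0°) = 68.300° from the x-axis; with |UV| = 39.3, V = U + 39.3·(cos 68.300°, sin 68.300°) = (57.347, 40.487). The perpendicularity gives VR at right angles to UV; with |VR| = 8.0 on the left of UV, R = V + 8.0·(-0.92913, 0.36975) = (49.914, 43.445). Then |KR| = |R − K| = 66.173.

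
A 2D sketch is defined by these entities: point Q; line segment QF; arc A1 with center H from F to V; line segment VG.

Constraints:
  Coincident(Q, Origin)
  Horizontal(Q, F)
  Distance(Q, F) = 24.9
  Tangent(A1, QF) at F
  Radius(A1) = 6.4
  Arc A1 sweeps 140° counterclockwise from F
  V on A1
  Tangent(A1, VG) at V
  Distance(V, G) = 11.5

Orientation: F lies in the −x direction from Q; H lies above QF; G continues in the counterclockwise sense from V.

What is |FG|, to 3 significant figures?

19.3

Q is at the origin; Q and F share the same y with |QF| = 24.9 and F on the −x side, so F = (-24.9, 0.00). Tangency of A1 to QF means the radius HF is perpendicular to QF, so H = F + (0, 6.4) = (-24.9, 6.40). On A1, F sits at bearing -90° from H; a 140° counterclockwise sweep puts V at bearing 50°, so V = H + 6.4·(cos 50°, sin 50°) = (-20.8, 11.3). Tangency of A1 to VG means the radius HV is perpendicular to VG, so VG runs along (−sin 50°, cos 50°); with |VG| = 11.5, G = (-29.6, 18.7). Then |FG| = |G − F| = 19.3.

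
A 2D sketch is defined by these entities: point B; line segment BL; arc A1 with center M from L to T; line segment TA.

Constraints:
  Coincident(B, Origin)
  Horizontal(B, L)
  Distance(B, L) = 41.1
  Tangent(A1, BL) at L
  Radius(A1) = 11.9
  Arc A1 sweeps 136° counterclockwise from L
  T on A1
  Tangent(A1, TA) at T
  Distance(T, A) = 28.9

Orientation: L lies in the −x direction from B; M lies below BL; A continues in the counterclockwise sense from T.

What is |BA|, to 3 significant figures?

49.6

On A1, L sits at bearing 90° from M; a 136° counterclockwise sweep puts T at bearing 226°, so T = M + 11.9·(cos 226°, sin 226°) = (-49.4, -20.5). Since A1 is tangent to TA there, MT ⟂ TA, so TA runs along (−sin 226°, cos 226°); with |TA| = 28.9, A = (-28.6, -40.5). Then |BA| = |A − B| = 49.6.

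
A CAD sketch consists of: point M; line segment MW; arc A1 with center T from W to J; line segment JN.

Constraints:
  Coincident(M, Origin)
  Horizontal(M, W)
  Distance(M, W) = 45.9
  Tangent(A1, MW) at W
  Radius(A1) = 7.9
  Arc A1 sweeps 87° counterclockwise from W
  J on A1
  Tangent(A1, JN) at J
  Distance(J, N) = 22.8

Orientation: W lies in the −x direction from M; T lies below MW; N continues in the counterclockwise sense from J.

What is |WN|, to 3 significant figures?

31.6

M is at the origin; M and W share the same y with |MW| = 45.9 and W on the −x side, so W = (-45.9, 0.00). Since A1 is tangent to MW there, TW ⟂ MW, so T = W + (0, -7.9) = (-45.9, -7.90). On A1, W sits at bearing 90° from T; an 87° counterclockwise sweep puts J at bearing 177°, so J = T + 7.9·(cos 177°, sin 177°) = (-53.8, -7.49). Since A1 is tangent to JN there, TJ ⟂ JN, so JN runs along (−sin 177°, cos 177°); with |JN| = 22.8, N = (-55.0, -30.3). Then |WN| = |N − W| = 31.6.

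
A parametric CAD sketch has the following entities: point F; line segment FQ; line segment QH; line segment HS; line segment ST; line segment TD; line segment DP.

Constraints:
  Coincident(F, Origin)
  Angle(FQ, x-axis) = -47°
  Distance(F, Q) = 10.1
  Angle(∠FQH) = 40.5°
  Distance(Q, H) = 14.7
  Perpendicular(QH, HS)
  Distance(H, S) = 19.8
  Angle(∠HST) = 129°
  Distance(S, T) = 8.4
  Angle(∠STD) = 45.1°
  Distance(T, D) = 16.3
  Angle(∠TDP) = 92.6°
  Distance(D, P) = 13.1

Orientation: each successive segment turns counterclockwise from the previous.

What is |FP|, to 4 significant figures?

15.55

F is at the origin; FQ runs at -47.0° with length 10.1, so Q = (6.888, -7.387). ∠FQH = 40.5° gives QH at 92.50° from the x-axis; with |QH| = 14.7, H = (6.247, 7.299). The perpendicularity gives HS at right angles to QH, so HS runs at -177.5°; with |HS| = 19.8, S = (-13.53, 6.436). ∠HST = 129.0° gives ST at -126.5° from the x-axis; with |ST| = 8.4, T = (-18.53, -0.3167). ∠STD = 45.1° gives TD at 8.400° from the x-axis; with |TD| = 16.3, D = (-2.406, 2.064). ∠TDP = 92.6° gives DP at 95.80° from the x-axis; with |DP| = 13.1, P = (-3.729, 15.10). Then |FP| = |P − F| = 15.55.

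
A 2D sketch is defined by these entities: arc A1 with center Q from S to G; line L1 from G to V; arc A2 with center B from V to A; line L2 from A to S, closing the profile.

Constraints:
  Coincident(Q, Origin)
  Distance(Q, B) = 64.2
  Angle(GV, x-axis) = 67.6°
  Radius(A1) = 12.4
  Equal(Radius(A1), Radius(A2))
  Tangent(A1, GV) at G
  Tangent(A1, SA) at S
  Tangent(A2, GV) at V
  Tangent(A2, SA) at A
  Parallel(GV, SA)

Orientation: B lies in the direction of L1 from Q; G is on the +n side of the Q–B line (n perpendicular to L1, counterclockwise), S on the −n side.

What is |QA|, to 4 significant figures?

65.39

The slot axis is L1's direction at 67.6°, so u = (cos 67.6°, sin 67.6°) = (0.3811, 0.9245) and n = (−sin 67.6°, cos 67.6°) = (-0.9245, 0.3811). Q is at the origin and B lies 64.2 along u from Q, so B = 64.2·u = (24.46, 59.36). Tangency of A1 to both parallel lines with radius 12.4 puts G and S at Q ± 12.4·n: G = (-11.46, 4.725), S = (11.46, -4.725). Equal radii place V and A the same way about B: V = B + 12.4·n = (13.00, 64.08), A = B − 12.4·n = (35.93, 54.63). Then |QA| = |A − Q| = 65.39.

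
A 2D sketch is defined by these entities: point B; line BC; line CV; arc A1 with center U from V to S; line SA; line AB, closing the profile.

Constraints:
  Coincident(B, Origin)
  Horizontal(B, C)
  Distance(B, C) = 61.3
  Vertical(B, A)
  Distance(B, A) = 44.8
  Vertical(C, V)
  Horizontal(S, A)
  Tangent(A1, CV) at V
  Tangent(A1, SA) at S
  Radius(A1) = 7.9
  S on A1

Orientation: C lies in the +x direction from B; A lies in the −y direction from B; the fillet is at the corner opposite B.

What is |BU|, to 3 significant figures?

64.9

B is at the origin; B and C share the same y with |BC| = 61.3 and C on the +x side, so C = (61.3, 0.00). B and A share the same x with |BA| = 44.8 and A on the −y side, so A = (0.00, -44.8). The virtual corner opposite B is at (61.3, -44.8). Tangency of A1 to CV means the radius UV is perpendicular to CV and tangency of A1 to SA means the radius US is perpendicular to SA, with radius 7.9, so the center U sits 7.9 in from both sides at U = (53.4, -36.9). Then |BU| = |U − B| = 64.9.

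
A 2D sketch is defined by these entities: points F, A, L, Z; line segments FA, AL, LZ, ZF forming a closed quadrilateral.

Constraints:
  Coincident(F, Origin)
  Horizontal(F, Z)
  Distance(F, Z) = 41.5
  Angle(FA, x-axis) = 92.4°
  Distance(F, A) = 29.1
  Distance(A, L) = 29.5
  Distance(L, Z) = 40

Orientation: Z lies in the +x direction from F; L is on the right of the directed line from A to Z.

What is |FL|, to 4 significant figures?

1.531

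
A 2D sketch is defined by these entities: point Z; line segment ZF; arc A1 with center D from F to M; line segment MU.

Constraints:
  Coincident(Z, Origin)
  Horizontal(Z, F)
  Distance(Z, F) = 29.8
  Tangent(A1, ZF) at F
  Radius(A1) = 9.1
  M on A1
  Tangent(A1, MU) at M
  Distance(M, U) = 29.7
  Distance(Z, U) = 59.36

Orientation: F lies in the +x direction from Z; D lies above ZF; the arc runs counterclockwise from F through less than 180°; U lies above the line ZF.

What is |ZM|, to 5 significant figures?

38.730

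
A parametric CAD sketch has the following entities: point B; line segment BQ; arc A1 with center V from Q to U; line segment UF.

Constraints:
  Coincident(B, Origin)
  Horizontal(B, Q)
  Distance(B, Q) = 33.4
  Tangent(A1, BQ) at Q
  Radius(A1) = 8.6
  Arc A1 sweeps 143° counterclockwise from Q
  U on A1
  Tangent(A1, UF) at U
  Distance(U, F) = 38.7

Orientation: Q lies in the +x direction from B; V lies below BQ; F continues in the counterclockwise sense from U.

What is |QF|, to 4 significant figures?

46.52

B is at the origin; B and Q share the same y with |BQ| = 33.4 and Q on the +x side, so Q = (33.40, 0.000). The tangent condition forces VQ to be normal to BQ, so V = Q + (0, -8.6) = (33.40, -8.600). On A1, Q sits at bearing 90° from V; a 143° counterclockwise sweep puts U at bearing 233°, so U = V + 8.6·(cos 233°, sin 233°) = (28.22, -15.47). Tangency of A1 to UF means the radius VU is perpendicular to UF, so UF runs along (−sin 233°, cos 233°); with |UF| = 38.7, F = (59.13, -38.76). Then |QF| = |F − Q| = 46.52.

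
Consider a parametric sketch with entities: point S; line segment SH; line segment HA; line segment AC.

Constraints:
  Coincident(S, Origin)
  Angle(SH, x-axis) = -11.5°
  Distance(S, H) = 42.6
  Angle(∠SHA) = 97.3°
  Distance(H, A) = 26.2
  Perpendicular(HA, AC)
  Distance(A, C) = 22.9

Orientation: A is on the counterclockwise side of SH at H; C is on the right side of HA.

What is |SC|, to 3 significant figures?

72.4

S is at the origin; SH runs at -11.5° with length 42.6, so H = 42.6·(cos -11.5°, sin -11.5°) = (41.7, -8.49). ∠SHA = 97.3°, so HA runs at -11.5° + (180° − 97.3°) = 71.2° from the x-axis; with |HA| = 26.2, A = H + 26.2·(cos 71.2°, sin 71.2°) = (50.2, 16.3). HA ⟂ AC; with |AC| = 22.9 on the right of HA, C = A + 22.9·(0.947, -0.322) = (71.9, 8.93). Then |SC| = |C − S| = 72.4.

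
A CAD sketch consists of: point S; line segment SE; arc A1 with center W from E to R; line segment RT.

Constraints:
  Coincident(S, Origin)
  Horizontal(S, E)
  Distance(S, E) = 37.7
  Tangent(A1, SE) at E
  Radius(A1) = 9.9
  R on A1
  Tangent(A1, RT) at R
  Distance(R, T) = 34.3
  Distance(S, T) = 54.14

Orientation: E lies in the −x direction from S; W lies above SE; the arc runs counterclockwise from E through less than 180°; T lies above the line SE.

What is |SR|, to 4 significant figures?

29.79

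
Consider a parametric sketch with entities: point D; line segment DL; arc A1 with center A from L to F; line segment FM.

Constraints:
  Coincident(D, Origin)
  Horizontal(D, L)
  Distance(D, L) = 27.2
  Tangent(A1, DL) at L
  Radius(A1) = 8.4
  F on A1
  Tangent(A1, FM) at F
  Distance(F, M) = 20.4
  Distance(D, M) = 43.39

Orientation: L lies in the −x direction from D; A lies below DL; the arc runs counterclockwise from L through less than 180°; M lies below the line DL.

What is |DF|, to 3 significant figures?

36.8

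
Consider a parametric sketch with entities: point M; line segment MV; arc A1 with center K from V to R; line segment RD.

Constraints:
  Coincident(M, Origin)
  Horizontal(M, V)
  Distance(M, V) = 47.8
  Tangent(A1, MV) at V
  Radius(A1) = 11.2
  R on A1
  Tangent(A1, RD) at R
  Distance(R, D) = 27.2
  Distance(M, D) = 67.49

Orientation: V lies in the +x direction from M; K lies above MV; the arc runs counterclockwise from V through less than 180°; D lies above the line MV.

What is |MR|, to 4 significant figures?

60.27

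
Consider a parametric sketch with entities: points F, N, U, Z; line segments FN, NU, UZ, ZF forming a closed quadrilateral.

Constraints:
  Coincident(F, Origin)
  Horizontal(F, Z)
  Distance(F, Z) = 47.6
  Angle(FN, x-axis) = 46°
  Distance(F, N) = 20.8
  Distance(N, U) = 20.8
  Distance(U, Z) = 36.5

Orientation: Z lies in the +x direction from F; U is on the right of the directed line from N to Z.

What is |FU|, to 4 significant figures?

12.84

F is at the origin; F and Z share the same y with |FZ| = 47.6 and Z in +x, so Z = (47.6, 0). FN runs at 46.0° with |FN| = 20.8, so N = (14.45, 14.96). U is determined by |NU| = 20.8 and |UZ| = 36.5 together: it lies at the intersection of circle(N, 20.8) and circle(Z, 36.5). With |NZ| = 36.37, the foot of the radical line on NZ is 5.819 from N and the perpendicular offset is √(20.8² − 5.819²) = 19.97. Taking the right-of-NZ solution: U = (11.54, -5.633).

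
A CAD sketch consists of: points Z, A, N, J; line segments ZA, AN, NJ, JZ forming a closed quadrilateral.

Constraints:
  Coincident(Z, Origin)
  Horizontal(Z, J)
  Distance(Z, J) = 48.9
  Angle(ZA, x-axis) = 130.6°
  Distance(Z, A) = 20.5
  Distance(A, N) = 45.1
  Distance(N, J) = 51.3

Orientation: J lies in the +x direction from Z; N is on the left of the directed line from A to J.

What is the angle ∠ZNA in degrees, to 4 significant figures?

24.79°

Z is at the origin; Z and J share the same y with |ZJ| = 48.9 and J in +x, so J = (48.9, 0). ZA runs at 130.6° with |ZA| = 20.5, so A = (-13.34, 15.57). N is determined by |AN| = 45.1 and |NJ| = 51.3 together: it lies at the intersection of circle(A, 45.1) and circle(J, 51.3). With |AJ| = 64.16, the foot of the radical line on AJ is 27.42 from A and the perpendicular offset is √(45.1² − 27.42²) = 35.81. Taking the left-of-AJ solution: N = (21.95, 43.65).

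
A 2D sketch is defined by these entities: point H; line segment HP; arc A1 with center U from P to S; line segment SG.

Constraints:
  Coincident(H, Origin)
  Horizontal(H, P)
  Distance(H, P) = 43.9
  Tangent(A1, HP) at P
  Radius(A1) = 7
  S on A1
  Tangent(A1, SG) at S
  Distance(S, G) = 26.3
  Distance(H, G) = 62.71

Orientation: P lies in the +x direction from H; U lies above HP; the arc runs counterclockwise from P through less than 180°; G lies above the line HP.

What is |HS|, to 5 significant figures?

51.241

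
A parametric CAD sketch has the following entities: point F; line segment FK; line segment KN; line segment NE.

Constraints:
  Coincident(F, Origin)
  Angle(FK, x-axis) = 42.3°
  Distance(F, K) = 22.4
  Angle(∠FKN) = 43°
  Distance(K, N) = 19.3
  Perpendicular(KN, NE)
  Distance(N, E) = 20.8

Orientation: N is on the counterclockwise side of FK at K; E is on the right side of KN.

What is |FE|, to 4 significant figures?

36.19

F is at the origin; FK runs at 42.3° with length 22.4, so K = 22.4·(cos 42.3°, sin 42.3°) = (16.57, 15.08). ∠FKN = 43.0°, so KN runs at 42.3° + (180° − 43.0°) = 179.3° from the x-axis; with |KN| = 19.3, N = K + 19.3·(cos 179.3°, sin 179.3°) = (-2.731, 15.31). KN ⟂ NE; with |NE| = 20.8 on the right of KN, E = N + 20.8·(0.01222, 0.9999) = (-2.477, 36.11). Then |FE| = |E − F| = 36.19.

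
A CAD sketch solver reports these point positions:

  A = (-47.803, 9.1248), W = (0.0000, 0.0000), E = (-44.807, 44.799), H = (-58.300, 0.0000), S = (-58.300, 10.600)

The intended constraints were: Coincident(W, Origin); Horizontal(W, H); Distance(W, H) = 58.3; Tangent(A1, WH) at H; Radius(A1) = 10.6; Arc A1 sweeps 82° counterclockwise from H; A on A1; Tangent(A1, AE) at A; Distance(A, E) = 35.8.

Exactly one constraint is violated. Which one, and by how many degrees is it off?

Tangent(A1, AE) at A — off by 3.20°.

W = (0.00, 0.00) ✓; W.y = 0.00, H.y = 0.00 ✓; |WH| = 58.30 ✓; ∠(SH, HW) = 90.00° ✓; |SH| = 10.60 ✓; bearing(S→A) − bearing(S→H) = 82.00° ✓; |SA| = 10.60 ✓; ∠(SA, AE) = 86.80° ✗; |AE| = 35.80 ✓.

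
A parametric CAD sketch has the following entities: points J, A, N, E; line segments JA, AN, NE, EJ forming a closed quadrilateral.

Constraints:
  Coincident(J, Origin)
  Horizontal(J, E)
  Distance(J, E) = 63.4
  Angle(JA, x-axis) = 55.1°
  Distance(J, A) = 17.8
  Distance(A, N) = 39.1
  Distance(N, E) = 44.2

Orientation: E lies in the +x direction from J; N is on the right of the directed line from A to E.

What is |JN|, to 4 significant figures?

32.96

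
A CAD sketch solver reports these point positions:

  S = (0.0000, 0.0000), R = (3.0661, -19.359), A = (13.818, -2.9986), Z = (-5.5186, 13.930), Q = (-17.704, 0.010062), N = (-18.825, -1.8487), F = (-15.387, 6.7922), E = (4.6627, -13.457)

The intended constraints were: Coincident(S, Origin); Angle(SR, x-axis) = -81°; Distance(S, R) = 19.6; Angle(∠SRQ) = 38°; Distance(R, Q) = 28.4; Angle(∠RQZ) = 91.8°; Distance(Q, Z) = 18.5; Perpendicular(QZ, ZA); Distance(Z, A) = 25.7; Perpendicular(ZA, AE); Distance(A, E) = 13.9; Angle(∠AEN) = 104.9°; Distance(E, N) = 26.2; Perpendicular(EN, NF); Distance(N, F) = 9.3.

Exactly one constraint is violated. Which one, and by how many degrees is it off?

Perpendicular(EN, NF) — off by 4.60°.

S = (0.00, 0.00) ✓; SR at -81.00° ✓; |SR| = 19.60 ✓; ∠SRQ = 38.00° ✓; |RQ| = 28.40 ✓; ∠RQZ = 91.80° ✓; |QZ| = 18.50 ✓; ∠(QZ, ZA) = 90.00° ✓; |ZA| = 25.70 ✓; ∠(ZA, AE) = 90.00° ✓; |AE| = 13.90 ✓; ∠AEN = 104.9° ✓; |EN| = 26.20 ✓; ∠(EN, NF) = 85.40° ✗; |NF| = 9.300 ✓.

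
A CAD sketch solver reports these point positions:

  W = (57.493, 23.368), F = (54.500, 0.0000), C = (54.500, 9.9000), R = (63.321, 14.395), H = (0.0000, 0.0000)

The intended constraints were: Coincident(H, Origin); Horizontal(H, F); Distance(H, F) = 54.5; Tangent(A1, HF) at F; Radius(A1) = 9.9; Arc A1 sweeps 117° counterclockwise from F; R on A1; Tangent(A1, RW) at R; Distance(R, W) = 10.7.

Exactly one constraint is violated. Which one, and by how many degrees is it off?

Tangent(A1, RW) at R — off by 6.00°.

H = (0.00, 0.00) ✓; H.y = 0.00, F.y = 0.00 ✓; |HF| = 54.50 ✓; ∠(CF, FH) = 90.00° ✓; |CF| = 9.900 ✓; bearing(C→R) − bearing(C→F) = 117.0° ✓; |CR| = 9.900 ✓; ∠(CR, RW) = 84.00° ✗; |RW| = 10.70 ✓.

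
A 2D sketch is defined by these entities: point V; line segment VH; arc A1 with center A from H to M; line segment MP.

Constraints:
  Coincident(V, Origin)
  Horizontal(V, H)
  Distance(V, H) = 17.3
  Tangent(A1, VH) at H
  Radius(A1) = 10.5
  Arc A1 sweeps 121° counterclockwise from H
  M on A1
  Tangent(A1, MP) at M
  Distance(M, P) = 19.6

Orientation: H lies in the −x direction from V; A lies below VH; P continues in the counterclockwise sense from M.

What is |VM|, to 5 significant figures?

30.737

Since A1 is tangent to VH there, AH ⟂ VH, so A = H + (0, -10.5) = (-17.300, -10.500). On A1, H sits at bearing 90° from A; a 121° counterclockwise sweep puts M at bearing 211°, so M = A + 10.5·(cos 211°, sin 211°) = (-26.300, -15.908). Then |VM| = |M − V| = 30.737.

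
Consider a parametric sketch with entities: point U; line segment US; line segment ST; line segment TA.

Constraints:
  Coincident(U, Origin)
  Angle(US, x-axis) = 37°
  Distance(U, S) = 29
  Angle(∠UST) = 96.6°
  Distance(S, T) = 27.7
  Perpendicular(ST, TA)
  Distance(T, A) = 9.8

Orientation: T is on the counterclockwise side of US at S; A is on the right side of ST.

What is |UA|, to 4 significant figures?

49.53

∠UST = 96.6°, so ST runs at 37.0° + (180° − 96.6°) = 120.4° from the x-axis; with |ST| = 27.7, T = S + 27.7·(cos 120.4°, sin 120.4°) = (9.143, 41.34). The perpendicularity gives TA at right angles to ST; with |TA| = 9.8 on the right of ST, A = T + 9.8·(0.8625, 0.5060) = (17.60, 46.30). Then |UA| = |A − U| = 49.53.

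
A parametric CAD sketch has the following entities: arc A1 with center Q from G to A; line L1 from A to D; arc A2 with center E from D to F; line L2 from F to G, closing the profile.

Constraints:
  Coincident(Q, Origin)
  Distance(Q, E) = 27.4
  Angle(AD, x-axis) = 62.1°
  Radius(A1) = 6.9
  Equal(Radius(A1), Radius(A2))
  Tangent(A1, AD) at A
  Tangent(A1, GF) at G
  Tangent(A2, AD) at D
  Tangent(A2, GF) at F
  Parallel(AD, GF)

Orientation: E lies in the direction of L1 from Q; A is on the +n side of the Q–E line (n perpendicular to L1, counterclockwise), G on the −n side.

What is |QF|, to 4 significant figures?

28.26

The slot axis is L1's direction at 62.1°, so u = (cos 62.1°, sin 62.1°) = (0.4679, 0.8838) and n = (−sin 62.1°, cos 62.1°) = (-0.8838, 0.4679). Q is at the origin and E lies 27.4 along u from Q, so E = 27.4·u = (12.82, 24.22). Tangency of A1 to both parallel lines with radius 6.9 puts A and G at Q ± 6.9·n: A = (-6.098, 3.229), G = (6.098, -3.229). Equal radii place D and F the same way about E: D = E + 6.9·n = (6.723, 27.44), F = E − 6.9·n = (18.92, 20.99). Then |QF| = |F − Q| = 28.26.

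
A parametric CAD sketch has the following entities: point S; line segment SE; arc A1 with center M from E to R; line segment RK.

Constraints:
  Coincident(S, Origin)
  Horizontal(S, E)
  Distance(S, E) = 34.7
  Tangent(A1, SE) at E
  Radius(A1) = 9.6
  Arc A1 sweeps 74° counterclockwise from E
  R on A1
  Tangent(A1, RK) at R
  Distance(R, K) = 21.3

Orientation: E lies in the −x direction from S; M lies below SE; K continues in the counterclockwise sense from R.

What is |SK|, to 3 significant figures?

56.9

S is at the origin; SE is horizontal with |SE| = 34.7 and E on the −x side, so E = (-34.7, 0.00). Tangency of A1 to SE means the radius ME is perpendicular to SE, so M = E + (0, -9.6) = (-34.7, -9.60). On A1, E sits at bearing 90° from M; a 74° counterclockwise sweep puts R at bearing 164°, so R = M + 9.6·(cos 164°, sin 164°) = (-43.9, -6.95). Tangency of A1 to RK means the radius MR is perpendicular to RK, so RK runs along (−sin 164°, cos 164°); with |RK| = 21.3, K = (-49.8, -27.4). Then |SK| = |K − S| = 56.9.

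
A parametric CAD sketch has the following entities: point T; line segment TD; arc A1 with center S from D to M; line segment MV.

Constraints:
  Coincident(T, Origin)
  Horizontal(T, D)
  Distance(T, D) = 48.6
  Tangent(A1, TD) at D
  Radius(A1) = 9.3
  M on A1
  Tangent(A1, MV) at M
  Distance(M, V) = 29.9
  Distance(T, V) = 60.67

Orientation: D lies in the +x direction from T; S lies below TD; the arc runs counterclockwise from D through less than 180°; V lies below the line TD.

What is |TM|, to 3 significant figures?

41.0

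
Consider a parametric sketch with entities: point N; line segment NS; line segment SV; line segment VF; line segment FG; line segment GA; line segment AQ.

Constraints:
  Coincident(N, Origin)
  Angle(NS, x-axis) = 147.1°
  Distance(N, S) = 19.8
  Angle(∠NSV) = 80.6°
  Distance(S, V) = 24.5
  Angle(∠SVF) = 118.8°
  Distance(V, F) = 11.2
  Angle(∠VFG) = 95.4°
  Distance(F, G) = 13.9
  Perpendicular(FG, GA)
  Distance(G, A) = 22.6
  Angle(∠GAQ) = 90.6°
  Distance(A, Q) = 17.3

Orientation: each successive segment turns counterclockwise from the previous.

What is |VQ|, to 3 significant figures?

11.9

N is at the origin; NS runs at 147.1° with length 19.8, so S = (-16.6, 10.8). ∠NSV = 80.6° gives SV at -114° from the x-axis; with |SV| = 24.5, V = (-26.4, -11.7). ∠SVF = 118.8° gives VF at -52.3° from the x-axis; with |VF| = 11.2, F = (-19.5, -20.6). ∠VFG = 95.4° gives FG at 32.3° from the x-axis; with |FG| = 13.9, G = (-7.80, -13.1). The perpendicularity gives GA at right angles to FG, so GA runs at 122°; with |GA| = 22.6, A = (-19.9, 5.96). ∠GAQ = 90.6° gives AQ at -148° from the x-axis; with |AQ| = 17.3, Q = (-34.6, -3.14). Then |VQ| = |Q − V| = 11.9.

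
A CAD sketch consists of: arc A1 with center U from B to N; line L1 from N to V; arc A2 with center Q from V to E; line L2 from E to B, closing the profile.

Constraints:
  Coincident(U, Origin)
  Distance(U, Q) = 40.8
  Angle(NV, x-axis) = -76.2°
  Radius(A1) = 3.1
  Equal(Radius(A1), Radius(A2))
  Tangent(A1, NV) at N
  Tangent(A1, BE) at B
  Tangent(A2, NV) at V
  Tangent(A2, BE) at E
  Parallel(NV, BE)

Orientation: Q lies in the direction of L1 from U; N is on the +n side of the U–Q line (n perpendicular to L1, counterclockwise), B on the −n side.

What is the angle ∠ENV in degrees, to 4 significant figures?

8.641°

The slot axis is L1's direction at -76.2°, so u = (cos -76.2°, sin -76.2°) = (0.2385, -0.9711) and n = (−sin -76.2°, cos -76.2°) = (0.9711, 0.2385). U is at the origin and Q lies 40.8 along u from U, so Q = 40.8·u = (9.732, -39.62). Tangency of A1 to both parallel lines with radius 3.1 puts N and B at U ± 3.1·n: N = (3.011, 0.7395), B = (-3.011, -0.7395). Equal radii place V and E the same way about Q: V = Q + 3.1·n = (12.74, -38.88), E = Q − 3.1·n = (6.722, -40.36). Then cos ∠ENV = NE·NV / (|NE||NV|), giving 8.641°.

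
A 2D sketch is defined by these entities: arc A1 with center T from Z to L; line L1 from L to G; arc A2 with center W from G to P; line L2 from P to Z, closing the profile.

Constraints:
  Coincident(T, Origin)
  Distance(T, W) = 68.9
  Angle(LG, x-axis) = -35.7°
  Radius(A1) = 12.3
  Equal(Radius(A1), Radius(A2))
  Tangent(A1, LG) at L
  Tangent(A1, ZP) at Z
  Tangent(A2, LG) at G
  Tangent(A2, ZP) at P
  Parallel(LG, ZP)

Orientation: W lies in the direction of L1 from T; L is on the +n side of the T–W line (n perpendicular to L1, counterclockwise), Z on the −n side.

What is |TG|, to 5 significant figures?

69.989

The slot axis is L1's direction at -35.7°, so u = (cos -35.7°, sin -35.7°) = (0.81208, -0.58354) and n = (−sin -35.7°, cos -35.7°) = (0.58354, 0.81208). T is at the origin and W lies 68.9 along u from T, so W = 68.9·u = (55.953, -40.206). Tangency of A1 to both parallel lines with radius 12.3 puts L and Z at T ± 12.3·n: L = (7.1776, 9.9886), Z = (-7.1776, -9.9886). Equal radii place G and P the same way about W: G = W + 12.3·n = (63.130, -30.217), P = W − 12.3·n = (48.775, -50.195). Then |TG| = |G − T| = 69.989.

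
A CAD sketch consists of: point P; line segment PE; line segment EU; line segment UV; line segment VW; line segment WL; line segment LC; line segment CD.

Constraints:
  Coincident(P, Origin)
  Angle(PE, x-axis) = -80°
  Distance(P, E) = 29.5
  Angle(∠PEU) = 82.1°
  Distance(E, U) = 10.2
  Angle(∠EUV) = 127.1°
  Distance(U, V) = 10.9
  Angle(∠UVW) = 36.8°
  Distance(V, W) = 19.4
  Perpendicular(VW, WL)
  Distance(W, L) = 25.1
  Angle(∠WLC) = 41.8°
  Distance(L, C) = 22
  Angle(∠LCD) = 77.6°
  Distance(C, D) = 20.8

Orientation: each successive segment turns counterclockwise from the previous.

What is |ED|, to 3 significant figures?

6.78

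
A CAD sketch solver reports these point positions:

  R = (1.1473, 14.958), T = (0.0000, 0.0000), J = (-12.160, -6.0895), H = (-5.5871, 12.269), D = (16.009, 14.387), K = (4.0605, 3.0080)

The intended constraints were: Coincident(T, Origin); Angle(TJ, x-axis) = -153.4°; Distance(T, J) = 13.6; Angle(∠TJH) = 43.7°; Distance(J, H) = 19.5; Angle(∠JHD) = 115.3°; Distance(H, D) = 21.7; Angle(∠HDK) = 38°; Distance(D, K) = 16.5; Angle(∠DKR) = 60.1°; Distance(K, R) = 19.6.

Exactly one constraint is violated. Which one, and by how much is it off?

Distance(K, R) = 19.6 — off by 7.30.

T = (0.00, 0.00) ✓; TJ at -153.4° ✓; |TJ| = 13.60 ✓; ∠TJH = 43.70° ✓; |JH| = 19.50 ✓; ∠JHD = 115.3° ✓; |HD| = 21.70 ✓; ∠HDK = 38.00° ✓; |DK| = 16.50 ✓; ∠DKR = 60.10° ✓; |KR| = 12.30 ✗.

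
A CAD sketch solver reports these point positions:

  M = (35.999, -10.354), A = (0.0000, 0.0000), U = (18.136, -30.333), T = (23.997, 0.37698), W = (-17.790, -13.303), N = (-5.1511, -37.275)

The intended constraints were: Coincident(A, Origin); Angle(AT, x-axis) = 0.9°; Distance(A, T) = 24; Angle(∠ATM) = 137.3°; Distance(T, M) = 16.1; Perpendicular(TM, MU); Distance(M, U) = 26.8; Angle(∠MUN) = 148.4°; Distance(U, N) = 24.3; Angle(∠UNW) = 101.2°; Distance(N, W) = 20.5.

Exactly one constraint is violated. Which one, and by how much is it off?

Distance(N, W) = 20.5 — off by 6.60.

A = (0.00, 0.00) ✓; AT at 0.9000° ✓; |AT| = 24.00 ✓; ∠ATM = 137.3° ✓; |TM| = 16.10 ✓; ∠(TM, MU) = 90.00° ✓; |MU| = 26.80 ✓; ∠MUN = 148.4° ✓; |UN| = 24.30 ✓; ∠UNW = 101.2° ✓; |NW| = 27.10 ✗.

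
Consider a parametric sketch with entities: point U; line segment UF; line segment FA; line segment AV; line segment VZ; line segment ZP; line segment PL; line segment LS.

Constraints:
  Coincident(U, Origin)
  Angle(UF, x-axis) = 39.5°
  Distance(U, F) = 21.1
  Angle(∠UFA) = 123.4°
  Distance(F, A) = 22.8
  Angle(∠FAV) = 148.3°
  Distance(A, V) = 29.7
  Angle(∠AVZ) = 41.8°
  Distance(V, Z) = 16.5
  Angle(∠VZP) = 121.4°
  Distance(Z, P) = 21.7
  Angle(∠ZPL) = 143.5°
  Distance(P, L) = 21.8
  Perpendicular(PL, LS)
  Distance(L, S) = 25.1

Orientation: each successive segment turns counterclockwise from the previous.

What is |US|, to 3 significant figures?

65.3

∠ZPL = 143.5° gives PL at 1.10° from the x-axis; with |PL| = 21.8, L = (34.0, 30.9). PL is perpendicular to LS, so LS runs at 91.1°; with |LS| = 25.1, S = (33.5, 56.0). Then |US| = |S − U| = 65.3.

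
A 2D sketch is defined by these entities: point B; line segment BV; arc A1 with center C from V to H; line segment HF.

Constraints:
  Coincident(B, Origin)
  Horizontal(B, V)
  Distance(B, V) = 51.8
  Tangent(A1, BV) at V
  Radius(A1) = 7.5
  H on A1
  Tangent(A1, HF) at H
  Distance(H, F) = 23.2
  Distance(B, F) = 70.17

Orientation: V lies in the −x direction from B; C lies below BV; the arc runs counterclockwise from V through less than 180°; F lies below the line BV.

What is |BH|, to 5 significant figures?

59.419

B is at the origin; BV is horizontal with |BV| = 51.8 and V on the −x side, so V = (-51.800, 0.0000). The tangent condition forces CV to be normal to BV, so C = V + (0, -7.5) = (-51.800, -7.5000). Since CH ⟂ HF (tangency), |CF| = √(7.5² + 23.2²) = 24.382 regardless of where H sits on A1. So F lies on both circle(B, 70.17) and circle(C, 24.382); the below-BV intersection is F = (-64.098, -28.554). H is the foot of the tangent from F: H = (-59.126, -5.8927).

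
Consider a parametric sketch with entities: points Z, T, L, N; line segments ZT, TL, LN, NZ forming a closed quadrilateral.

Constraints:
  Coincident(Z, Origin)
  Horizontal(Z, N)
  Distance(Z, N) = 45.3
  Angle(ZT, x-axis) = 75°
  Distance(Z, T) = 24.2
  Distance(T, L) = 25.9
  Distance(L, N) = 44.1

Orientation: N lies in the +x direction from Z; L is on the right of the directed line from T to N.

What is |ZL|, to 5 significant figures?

2.3859

Z is at the origin; ZN is horizontal with |ZN| = 45.3 and N in +x, so N = (45.3, 0). ZT runs at 75.0° with |ZT| = 24.2, so T = (6.2634, 23.375). L is determined by |TL| = 25.9 and |LN| = 44.1 together: it lies at the intersection of circle(T, 25.9) and circle(N, 44.1). With |TN| = 45.500, the foot of the radical line on TN is 8.7501 from T and the perpendicular offset is √(25.9² − 8.7501²) = 24.377. Taking the right-of-TN solution: L = (1.2469, -2.0341).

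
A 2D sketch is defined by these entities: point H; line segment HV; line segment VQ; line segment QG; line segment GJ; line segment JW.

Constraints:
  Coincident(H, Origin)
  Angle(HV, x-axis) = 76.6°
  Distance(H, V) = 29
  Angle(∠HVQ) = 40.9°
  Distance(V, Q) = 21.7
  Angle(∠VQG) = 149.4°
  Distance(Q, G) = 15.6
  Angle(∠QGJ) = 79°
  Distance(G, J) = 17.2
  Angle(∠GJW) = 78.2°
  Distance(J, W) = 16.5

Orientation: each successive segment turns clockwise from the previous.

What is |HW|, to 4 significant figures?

13.98

H is at the origin; HV runs at 76.6° with length 29.0, so V = (6.721, 28.21). ∠HVQ = 40.9° gives VQ at -62.50° from the x-axis; with |VQ| = 21.7, Q = (16.74, 8.962). ∠VQG = 149.4° gives QG at -93.10° from the x-axis; with |QG| = 15.6, G = (15.90, -6.615). ∠QGJ = 79.0° gives GJ at 165.9° from the x-axis; with |GJ| = 17.2, J = (-0.7848, -2.425). ∠GJW = 78.2° gives JW at 64.10° from the x-axis; with |JW| = 16.5, W = (6.422, 12.42). Then |HW| = |W − H| = 13.98.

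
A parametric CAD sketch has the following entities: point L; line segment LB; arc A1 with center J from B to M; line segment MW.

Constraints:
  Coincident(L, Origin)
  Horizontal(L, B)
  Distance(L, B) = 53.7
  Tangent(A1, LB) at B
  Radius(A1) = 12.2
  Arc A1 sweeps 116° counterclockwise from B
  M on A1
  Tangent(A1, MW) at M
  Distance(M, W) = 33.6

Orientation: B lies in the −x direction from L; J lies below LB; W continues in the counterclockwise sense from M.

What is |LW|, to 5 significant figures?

69.090

L is at the origin; LB is horizontal with |LB| = 53.7 and B on the −x side, so B = (-53.700, 0.0000). Since A1 is tangent to LB there, JB ⟂ LB, so J = B + (0, -12.2) = (-53.700, -12.200). On A1, B sits at bearing 90° from J; a 116° counterclockwise sweep puts M at bearing 206°, so M = J + 12.2·(cos 206°, sin 206°) = (-64.665, -17.548). Since A1 is tangent to MW there, JM ⟂ MW, so MW runs along (−sin 206°, cos 206°); with |MW| = 33.6, W = (-49.936, -47.748). Then |LW| = |W − L| = 69.090.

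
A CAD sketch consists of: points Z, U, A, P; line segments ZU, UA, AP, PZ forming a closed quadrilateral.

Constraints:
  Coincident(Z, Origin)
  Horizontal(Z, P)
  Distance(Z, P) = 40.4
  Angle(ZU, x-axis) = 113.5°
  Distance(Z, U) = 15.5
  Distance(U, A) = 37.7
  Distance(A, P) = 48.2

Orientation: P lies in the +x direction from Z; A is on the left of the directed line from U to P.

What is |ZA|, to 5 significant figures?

46.612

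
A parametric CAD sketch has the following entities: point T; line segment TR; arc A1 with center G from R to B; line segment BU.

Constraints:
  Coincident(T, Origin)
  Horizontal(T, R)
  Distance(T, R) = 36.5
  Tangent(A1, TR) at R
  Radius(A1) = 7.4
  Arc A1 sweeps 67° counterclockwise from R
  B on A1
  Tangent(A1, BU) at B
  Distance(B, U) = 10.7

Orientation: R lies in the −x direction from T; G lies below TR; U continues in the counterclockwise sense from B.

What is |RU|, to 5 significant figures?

18.083

T is at the origin; T and R share the same y with |TR| = 36.5 and R on the −x side, so R = (-36.500, 0.0000). Tangency of A1 to TR means the radius GR is perpendicular to TR, so G = R + (0, -7.4) = (-36.500, -7.4000). On A1, R sits at bearing 90° from G; a 67° counterclockwise sweep puts B at bearing 157°, so B = G + 7.4·(cos 157°, sin 157°) = (-43.312, -4.5086). A1 meets BU tangentially, so GB is at right angles to BU, so BU runs along (−sin 157°, cos 157°); with |BU| = 10.7, U = (-47.493, -14.358). Then |RU| = |U − R| = 18.083.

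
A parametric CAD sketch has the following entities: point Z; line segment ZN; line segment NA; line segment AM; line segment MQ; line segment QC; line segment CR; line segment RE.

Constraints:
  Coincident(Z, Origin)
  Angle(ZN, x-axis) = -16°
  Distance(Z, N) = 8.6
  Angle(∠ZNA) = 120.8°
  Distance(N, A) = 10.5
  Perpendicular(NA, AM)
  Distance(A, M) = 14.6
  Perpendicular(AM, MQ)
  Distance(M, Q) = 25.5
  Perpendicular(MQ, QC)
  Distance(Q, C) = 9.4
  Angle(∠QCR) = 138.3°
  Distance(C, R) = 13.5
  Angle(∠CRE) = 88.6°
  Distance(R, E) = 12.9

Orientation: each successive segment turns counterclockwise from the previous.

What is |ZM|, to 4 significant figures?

16.56

Z is at the origin; ZN runs at -16.0° with length 8.6, so N = (8.267, -2.370). ∠ZNA = 120.8° gives NA at 43.20° from the x-axis; with |NA| = 10.5, A = (15.92, 4.817). NA ⟂ AM, so AM runs at 133.2°; with |AM| = 14.6, M = (5.927, 15.46). Then |ZM| = |M − Z| = 16.56.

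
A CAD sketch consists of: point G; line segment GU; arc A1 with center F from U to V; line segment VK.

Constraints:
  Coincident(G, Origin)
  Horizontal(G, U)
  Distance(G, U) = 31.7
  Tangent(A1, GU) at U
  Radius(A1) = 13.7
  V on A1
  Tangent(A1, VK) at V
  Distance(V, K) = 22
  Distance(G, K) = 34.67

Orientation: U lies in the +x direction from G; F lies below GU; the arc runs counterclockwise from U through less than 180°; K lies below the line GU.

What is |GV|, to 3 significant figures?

21.2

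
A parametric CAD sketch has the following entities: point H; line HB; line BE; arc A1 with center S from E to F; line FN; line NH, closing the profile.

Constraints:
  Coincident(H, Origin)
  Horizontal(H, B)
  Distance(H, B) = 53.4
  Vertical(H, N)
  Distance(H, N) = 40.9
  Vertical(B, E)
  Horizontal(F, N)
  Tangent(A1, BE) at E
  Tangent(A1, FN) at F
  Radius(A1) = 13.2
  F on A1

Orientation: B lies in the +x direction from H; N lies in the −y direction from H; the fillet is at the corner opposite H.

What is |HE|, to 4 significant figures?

60.16

H is at the origin; HB is horizontal with |HB| = 53.4 and B on the +x side, so B = (53.40, 0.000). H and N share the same x with |HN| = 40.9 and N on the −y side, so N = (0.000, -40.90). The virtual corner opposite H is at (53.40, -40.90). The tangent condition forces SE to be normal to BE and tangency of A1 to FN means the radius SF is perpendicular to FN, with radius 13.2, so the center S sits 13.2 in from both sides at S = (40.20, -27.70). That places the tangent points at E = (53.40, -27.70) on BE and F = (40.20, -40.90) on FN. Then |HE| = |E − H| = 60.16.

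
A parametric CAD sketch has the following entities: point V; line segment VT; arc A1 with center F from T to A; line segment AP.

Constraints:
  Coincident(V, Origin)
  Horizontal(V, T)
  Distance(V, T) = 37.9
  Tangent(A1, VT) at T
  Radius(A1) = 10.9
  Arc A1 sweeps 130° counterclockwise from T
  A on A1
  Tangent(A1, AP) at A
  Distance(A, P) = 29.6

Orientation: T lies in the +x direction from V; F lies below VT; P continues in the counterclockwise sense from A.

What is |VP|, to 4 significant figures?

63.30

V is at the origin; VT is horizontal with |VT| = 37.9 and T on the +x side, so T = (37.90, 0.000). The tangent condition forces FT to be normal to VT, so F = T + (0, -10.9) = (37.90, -10.90). On A1, T sits at bearing 90° from F; a 130° counterclockwise sweep puts A at bearing 220°, so A = F + 10.9·(cos 220°, sin 220°) = (29.55, -17.91). Since A1 is tangent to AP there, FA ⟂ AP, so AP runs along (−sin 220°, cos 220°); with |AP| = 29.6, P = (48.58, -40.58). Then |VP| = |P − V| = 63.30.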